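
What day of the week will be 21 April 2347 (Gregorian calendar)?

January 1, 2347 is a Wednesday.
April 21 is day 111 of the year, i.e. 110 days after Jan 1.
110 mod 7 = 5, so advance 5 weekdays from Wednesday: Monday.

Monday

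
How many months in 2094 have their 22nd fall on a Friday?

2

Check the 22nd of each month of 2094: Jan 22: Fri, Feb 22: Mon, Mar 22: Mon, Apr 22: Thu, May 22: Sat, Jun 22: Tue, Jul 22: Thu, Aug 22: Sun, Sep 22: Wed, Oct 22: Fri, Nov 22: Mon, Dec 22: Wed.
Friday occurs in January, October — 2 months.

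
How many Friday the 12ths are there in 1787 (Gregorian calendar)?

Check the 12th of each month of 1787: Jan 12: Fri, Feb 12: Mon, Mar 12: Mon, Apr 12: Thu, May 12: Sat, Jun 12: Tue, Jul 12: Thu, Aug 12: Sun, Sep 12: Wed, Oct 12: Fri, Nov 12: Mon, Dec 12: Wed.
Friday occurs in January, October — 2 months.

2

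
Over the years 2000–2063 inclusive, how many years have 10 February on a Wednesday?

Track 10 February's weekday year by year (advancing +1, or +2 across a Feb 29):
  2000: Thu  2001: Sat (+2)  2002: Sun (+1)  2003: Mon (+1)  2004: Tue (+1)
  2005: Thu (+2)  2006: Fri (+1)  2007: Sat (+1)  2008: Sun (+1)  2009: Tue (+2)
  2010: Wed (+1) ✓  2011: Thu (+1)  2012: Fri (+1)  2013: Sun (+2)  … (36 more years) …
  2050: Thu (+1)  2051: Fri (+1)  2052: Sat (+1)  2053: Mon (+2)  2054: Tue (+1)
  2055: Wed (+1) ✓  2056: Thu (+1)  2057: Sat (+2)  2058: Sun (+1)  2059: Mon (+1)
  2060: Tue (+1)  2061: Thu (+2)  2062: Fri (+1)  2063: Sat (+1)
Wednesday years: 2010, 2016, 2021, 2027, 2038, 2044, 2049, 2055 — 8 in total.

8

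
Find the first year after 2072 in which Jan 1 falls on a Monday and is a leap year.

2080

Jan 1 advances by 2 weekdays after a leap year and by 1 after a common year.
2072: Jan 1 is Friday (leap).
2073: Sunday
2074: Monday
2075: Tuesday
2076: Wednesday (leap)
2077: Friday
2078: Saturday
2079: Sunday
2080: Monday (leap)
2080 begins on a Monday and is a leap year.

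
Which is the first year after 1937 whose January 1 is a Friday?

1943

Jan 1 advances by 2 weekdays after a leap year and by 1 after a common year.
1937: Jan 1 is Friday.
1938: Saturday
1939: Sunday
1940: Monday (leap)
1941: Wednesday
1942: Thursday
1943: Friday
1943 begins on a Friday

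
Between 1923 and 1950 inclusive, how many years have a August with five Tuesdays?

August has 31 days; it has five Tuesdays when Tuesday falls among the first (month-length − 28) days — i.e. when August 1 is one of Tuesday/Monday/Sunday.
August 1 by year: 1923:Wed 1924:Fri 1925:Sat 1926:Sun✓ 1927:Mon✓ 1928:Wed 1929:Thu 1930:Fri 1931:Sat 1932:Mon✓ 1933:Tue✓ 1934:Wed 1935:Thu 1936:Sat 1937:Sun✓ 1938:Mon✓ 1939:Tue✓ 1940:Thu 1941:Fri 1942:Sat 1943:Sun✓ 1944:Tue✓ 1945:Wed 1946:Thu 1947:Fri 1948:Sun✓ 1949:Mon✓ 1950:Tue✓
Years with five Tuesdays: 1926, 1927, 1932, 1933, 1937, 1938, 1939, 1943, 1944, 1948, 1949, 1950 → 12.

12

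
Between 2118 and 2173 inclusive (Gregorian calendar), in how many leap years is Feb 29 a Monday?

2

Leap years in 2118–2173: 14 of them.
Feb 29 weekday advances by 5 (mod 7) from one leap year to the next four years later (or differs when a century non-leap intervenes).
Leap-day weekdays: 2120:Thu 2124:Tue 2128:Sun 2132:Fri 2136:Wed 2140:Mon✓ 2144:Sat 2148:Thu 2152:Tue 2156:Sun 2160:Fri 2164:Wed 2168:Mon✓ 2172:Sat
Monday: 2140, 2168 → 2.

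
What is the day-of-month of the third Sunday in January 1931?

18

January 1, 1931 is a Thursday, so the first Sunday is the 4th.
The third Sunday is 4 + 14 = 18.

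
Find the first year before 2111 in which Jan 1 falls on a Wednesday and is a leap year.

2076

Jan 1 advances by 2 weekdays after a leap year and by 1 after a common year.
2111: Jan 1 is Thursday.
2110: Wednesday
2109: Tuesday
2108: Sunday (leap)
2107: Saturday
2106: Friday
2105: Thursday
2104: Tuesday (leap)
2103: Monday
2102: Sunday
2101: Saturday
2100: Friday
2099: Thursday
2098: Wednesday
2097: Tuesday
2096: Sunday (leap)
2095: Saturday
2094: Friday
2093: Thursday
2092: Tuesday (leap)
2091: Monday
2090: Sunday
2089: Saturday
2088: Thursday (leap)
2087: Wednesday
2086: Tuesday
2085: Monday
2084: Saturday (leap)
2083: Friday
2082: Thursday
2081: Wednesday
2080: Monday (leap)
2079: Sunday
2078: Saturday
2077: Friday
2076: Wednesday (leap)
2076 begins on a Wednesday and is a leap year.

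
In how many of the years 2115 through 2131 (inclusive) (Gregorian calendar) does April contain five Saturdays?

5

April has 30 days; it has five Saturdays when Saturday falls among the first (month-length − 28) days — i.e. when April 1 is one of Saturday/Friday.
April 1 by year: 2115:Mon 2116:Wed 2117:Thu 2118:Fri✓ 2119:Sat✓ 2120:Mon 2121:Tue 2122:Wed 2123:Thu 2124:Sat✓ 2125:Sun 2126:Mon 2127:Tue 2128:Thu 2129:Fri✓ 2130:Sat✓ 2131:Sun
Years with five Saturdays: 2118, 2119, 2124, 2129, 2130 → 5.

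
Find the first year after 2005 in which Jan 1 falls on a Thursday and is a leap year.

2032

Jan 1 advances by 2 weekdays after a leap year and by 1 after a common year.
2005: Jan 1 is Saturday.
2006: Sunday
2007: Monday
2008: Tuesday (leap)
2009: Thursday
2010: Friday
2011: Saturday
2012: Sunday (leap)
2013: Tuesday
2014: Wednesday
2015: Thursday
2016: Friday (leap)
2017: Sunday
2018: Monday
2019: Tuesday
2020: Wednesday (leap)
2021: Friday
2022: Saturday
2023: Sunday
2024: Monday (leap)
2025: Wednesday
2026: Thursday
2027: Friday
2028: Saturday (leap)
2029: Monday
2030: Tuesday
2031: Wednesday
2032: Thursday (leap)
2032 begins on a Thursday and is a leap year.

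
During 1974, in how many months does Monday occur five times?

A month of length L has five Mondays iff its first Monday is on day ≤ L−28 (so day 1–3 in a 31-day month, 1–2 in a 30-day month, day 1 in a leap February).
Checking each month of 1974: Jan starts Tue (31d); Feb starts Fri (28d); Mar starts Fri (31d); Apr starts Mon (30d) ✓; May starts Wed (31d); Jun starts Sat (30d); Jul starts Mon (31d) ✓; Aug starts Thu (31d); Sep starts Sun (30d) ✓; Oct starts Tue (31d); Nov starts Fri (30d); Dec starts Sun (31d) ✓.
Five-Monday months: April, July, September, December → 4.

4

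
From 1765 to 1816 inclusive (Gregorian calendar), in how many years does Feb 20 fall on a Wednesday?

Track Feb 20's weekday year by year (advancing +1, or +2 across a Feb 29):
  1765: Wed ✓  1766: Thu (+1)  1767: Fri (+1)  1768: Sat (+1)  1769: Mon (+2)
  1770: Tue (+1)  1771: Wed (+1) ✓  1772: Thu (+1)  1773: Sat (+2)  1774: Sun (+1)
  1775: Mon (+1)  1776: Tue (+1)  1777: Thu (+2)  1778: Fri (+1)  … (24 more years) …
  1803: Sun (+1)  1804: Mon (+1)  1805: Wed (+2) ✓  1806: Thu (+1)  1807: Fri (+1)
  1808: Sat (+1)  1809: Mon (+2)  1810: Tue (+1)  1811: Wed (+1) ✓  1812: Thu (+1)
  1813: Sat (+2)  1814: Sun (+1)  1815: Mon (+1)  1816: Tue (+1)
Wednesday years: 1765, 1771, 1782, 1788, 1793, 1799, 1805, 1811 — 8 in total.

8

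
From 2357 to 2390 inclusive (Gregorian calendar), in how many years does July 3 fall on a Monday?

5

Track July 3's weekday year by year (advancing +1, or +2 across a Feb 29):
  2357: Wed  2358: Thu (+1)  2359: Fri (+1)  2360: Sun (+2)  2361: Mon (+1) ✓
  2362: Tue (+1)  2363: Wed (+1)  2364: Fri (+2)  2365: Sat (+1)  2366: Sun (+1)
  2367: Mon (+1) ✓  2368: Wed (+2)  2369: Thu (+1)  2370: Fri (+1)  … (6 more years) …
  2377: Sun (+1)  2378: Mon (+1) ✓  2379: Tue (+1)  2380: Thu (+2)  2381: Fri (+1)
  2382: Sat (+1)  2383: Sun (+1)  2384: Tue (+2)  2385: Wed (+1)  2386: Thu (+1)
  2387: Fri (+1)  2388: Sun (+2)  2389: Mon (+1) ✓  2390: Tue (+1)
Monday years: 2361, 2367, 2372, 2378, 2389 — 5 in total.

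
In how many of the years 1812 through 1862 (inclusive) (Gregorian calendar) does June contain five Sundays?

June has 30 days; it has five Sundays when Sunday falls among the first (month-length − 28) days — i.e. when June 1 is one of Sunday/Saturday.
June 1 by year: 1812:Mon 1813:Tue 1814:Wed 1815:Thu 1816:Sat✓ 1817:Sun✓ 1818:Mon 1819:Tue 1820:Thu 1821:Fri 1822:Sat✓ 1823:Sun✓ 1824:Tue 1825:Wed 1826:Thu …(21 more)… 1848:Thu 1849:Fri 1850:Sat✓ 1851:Sun✓ 1852:Tue 1853:Wed 1854:Thu 1855:Fri 1856:Sun✓ 1857:Mon 1858:Tue 1859:Wed 1860:Fri 1861:Sat✓ 1862:Sun✓
Years with five Sundays: 1816, 1817, 1822, 1823, 1828, 1833, 1834, 1839, 1844, 1845, 1850, 1851, 1856, 1861, 1862 → 15.

15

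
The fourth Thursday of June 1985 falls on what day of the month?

June 1, 1985 is a Saturday, so the first Thursday is the 6th.
The fourth Thursday is 6 + 21 = 27.

27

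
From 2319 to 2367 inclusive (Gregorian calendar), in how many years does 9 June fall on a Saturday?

Track 9 June's weekday year by year (advancing +1, or +2 across a Feb 29):
  2319: Mon  2320: Wed (+2)  2321: Thu (+1)  2322: Fri (+1)  2323: Sat (+1) ✓
  2324: Mon (+2)  2325: Tue (+1)  2326: Wed (+1)  2327: Thu (+1)  2328: Sat (+2) ✓
  2329: Sun (+1)  2330: Mon (+1)  2331: Tue (+1)  2332: Thu (+2)  … (21 more years) …
  2354: Wed (+1)  2355: Thu (+1)  2356: Sat (+2) ✓  2357: Sun (+1)  2358: Mon (+1)
  2359: Tue (+1)  2360: Thu (+2)  2361: Fri (+1)  2362: Sat (+1) ✓  2363: Sun (+1)
  2364: Tue (+2)  2365: Wed (+1)  2366: Thu (+1)  2367: Fri (+1)
Saturday years: 2323, 2328, 2334, 2345, 2351, 2356, 2362 — 7 in total.

7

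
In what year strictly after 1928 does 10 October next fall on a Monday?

From one year to the next, a fixed date's weekday advances by 1, or by 2 when a Feb 29 lies between the two dates.
1928: October 10 is Wednesday.
1929: Thursday (+1)
1930: Friday (+1)
1931: Saturday (+1)
1932: Monday (+2)
10 October falls on a Monday in 1932.

1932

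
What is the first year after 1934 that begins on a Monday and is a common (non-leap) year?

1945

Jan 1 advances by 2 weekdays after a leap year and by 1 after a common year.
1934: Jan 1 is Monday.
1935: Tuesday
1936: Wednesday (leap)
1937: Friday
1938: Saturday
1939: Sunday
1940: Monday (leap)
1941: Wednesday
1942: Thursday
1943: Friday
1944: Saturday (leap)
1945: Monday
1945 begins on a Monday and is a common year.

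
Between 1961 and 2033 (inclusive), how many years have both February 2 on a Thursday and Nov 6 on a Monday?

Check each year's weekday for February 2 and Nov 6:
  1961: Thu/Mon ✓  1962: Fri/Tue  1963: Sat/Wed  1964: Sun/Fri  1965: Tue/Sat  1966: Wed/Sun  1967: Thu/Mon ✓  1968: Fri/Wed  1969: Sun/Thu  1970: Mon/Fri  1971: Tue/Sat  1972: Wed/Mon  1973: Fri/Tue  1974: Sat/Wed  …(45 more)…  2020: Sun/Fri  2021: Tue/Sat  2022: Wed/Sun  2023: Thu/Mon ✓  2024: Fri/Wed  2025: Sun/Thu  2026: Mon/Fri  2027: Tue/Sat  2028: Wed/Mon  2029: Fri/Tue  2030: Sat/Wed  2031: Sun/Thu  2032: Mon/Sat  2033: Wed/Sun
Both conditions hold in: 1961, 1967, 1978, 1989, 1995, 2006, 2017, 2023 — 8.

8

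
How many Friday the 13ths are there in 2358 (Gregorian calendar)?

1

Check the 13th of each month of 2358: Jan 13: Mon, Feb 13: Thu, Mar 13: Thu, Apr 13: Sun, May 13: Tue, Jun 13: Fri, Jul 13: Sun, Aug 13: Wed, Sep 13: Sat, Oct 13: Mon, Nov 13: Thu, Dec 13: Sat.
Friday occurs in June — 1 month.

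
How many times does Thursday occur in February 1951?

4

February 1951 has 28 days and begins on Thursday.
The first Thursday is February 1.
Thursdays fall on 1, 8, 15, 22 — that's 4.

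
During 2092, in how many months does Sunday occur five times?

A month of length L has five Sundays iff its first Sunday is on day ≤ L−28 (so day 1–3 in a 31-day month, 1–2 in a 30-day month, day 1 in a leap February).
Checking each month of 2092: Jan starts Tue (31d); Feb starts Fri (29d); Mar starts Sat (31d) ✓; Apr starts Tue (30d); May starts Thu (31d); Jun starts Sun (30d) ✓; Jul starts Tue (31d); Aug starts Fri (31d) ✓; Sep starts Mon (30d); Oct starts Wed (31d); Nov starts Sat (30d) ✓; Dec starts Mon (31d).
Five-Sunday months: March, June, August, November → 4.

4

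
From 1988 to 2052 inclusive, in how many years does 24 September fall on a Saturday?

Track 24 September's weekday year by year (advancing +1, or +2 across a Feb 29):
  1988: Sat ✓  1989: Sun (+1)  1990: Mon (+1)  1991: Tue (+1)  1992: Thu (+2)
  1993: Fri (+1)  1994: Sat (+1) ✓  1995: Sun (+1)  1996: Tue (+2)  1997: Wed (+1)
  1998: Thu (+1)  1999: Fri (+1)  2000: Sun (+2)  2001: Mon (+1)  … (37 more years) …
  2039: Sat (+1) ✓  2040: Mon (+2)  2041: Tue (+1)  2042: Wed (+1)  2043: Thu (+1)
  2044: Sat (+2) ✓  2045: Sun (+1)  2046: Mon (+1)  2047: Tue (+1)  2048: Thu (+2)
  2049: Fri (+1)  2050: Sat (+1) ✓  2051: Sun (+1)  2052: Tue (+2)
Saturday years: 1988, 1994, 2005, 2011, 2016, 2022, 2033, 2039, 2044, 2050 — 10 in total.

10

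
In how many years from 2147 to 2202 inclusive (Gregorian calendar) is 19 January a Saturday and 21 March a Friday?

Check each year's weekday for 19 January and 21 March:
  2147: Thu/Tue  2148: Fri/Thu  2149: Sun/Fri  2150: Mon/Sat  2151: Tue/Sun  2152: Wed/Tue  2153: Fri/Wed  2154: Sat/Thu  2155: Sun/Fri  2156: Mon/Sun  2157: Wed/Mon  2158: Thu/Tue  2159: Fri/Wed  2160: Sat/Fri ✓  …(28 more)…  2189: Mon/Sat  2190: Tue/Sun  2191: Wed/Mon  2192: Thu/Wed  2193: Sat/Thu  2194: Sun/Fri  2195: Mon/Sat  2196: Tue/Mon  2197: Thu/Tue  2198: Fri/Wed  2199: Sat/Thu  2200: Sun/Fri  2201: Mon/Sat  2202: Tue/Sun
Both conditions hold in: 2160, 2188 — 2.

2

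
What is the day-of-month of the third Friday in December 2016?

December 1, 2016 is a Thursday, so the first Friday is the 2nd.
The third Friday is 2 + 14 = 16.

16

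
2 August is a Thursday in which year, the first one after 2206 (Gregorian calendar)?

From one year to the next, a fixed date's weekday advances by 1, or by 2 when a Feb 29 lies between the two dates.
2206: August 2 is Saturday.
2207: Sunday (+1)
2208: Tuesday (+2)
2209: Wednesday (+1)
2210: Thursday (+1)
2 August falls on a Thursday in 2210.

2210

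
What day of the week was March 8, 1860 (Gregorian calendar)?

Thursday

January 1, 1860 is a Sunday.
March 8 is day 68 of the year, i.e. 67 days after Jan 1.
67 mod 7 = 4, so advance 4 weekdays from Sunday: Thursday.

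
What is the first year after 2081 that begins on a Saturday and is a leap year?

2084

Jan 1 advances by 2 weekdays after a leap year and by 1 after a common year.
2081: Jan 1 is Wednesday.
2082: Thursday
2083: Friday
2084: Saturday (leap)
2084 begins on a Saturday and is a leap year.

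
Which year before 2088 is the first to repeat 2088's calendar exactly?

Two years share a calendar iff Jan 1 falls on the same weekday and both are leap or both are common. 2088: Jan 1 is Thursday, leap year.
2087: Jan 1 Wednesday, common
2086: Jan 1 Tuesday, common
2085: Jan 1 Monday, common
2084: Jan 1 Saturday, leap
2083: Jan 1 Friday, common
2082: Jan 1 Thursday, common
2081: Jan 1 Wednesday, common
2080: Jan 1 Monday, leap
2079: Jan 1 Sunday, common
2078: Jan 1 Saturday, common
2077: Jan 1 Friday, common
2076: Jan 1 Wednesday, leap
2075: Jan 1 Tuesday, common
2074: Jan 1 Monday, common
2073: Jan 1 Sunday, common
2072: Jan 1 Friday, leap
2071: Jan 1 Thursday, common
2070: Jan 1 Wednesday, common
2069: Jan 1 Tuesday, common
2068: Jan 1 Sunday, leap
2067: Jan 1 Saturday, common
2066: Jan 1 Friday, common
2065: Jan 1 Thursday, common
2064: Jan 1 Tuesday, leap
2063: Jan 1 Monday, common
2062: Jan 1 Sunday, common
2061: Jan 1 Saturday, common
2060: Jan 1 Thursday, leap
2060 matches on both conditions.

2060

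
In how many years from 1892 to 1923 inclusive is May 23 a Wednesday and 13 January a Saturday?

5

Check each year's weekday for May 23 and 13 January:
  1892: Mon/Wed  1893: Tue/Fri  1894: Wed/Sat ✓  1895: Thu/Sun  1896: Sat/Mon  1897: Sun/Wed  1898: Mon/Thu  1899: Tue/Fri  1900: Wed/Sat ✓  1901: Thu/Sun  1902: Fri/Mon  1903: Sat/Tue  1904: Mon/Wed  1905: Tue/Fri  …(4 more)…  1910: Mon/Thu  1911: Tue/Fri  1912: Thu/Sat  1913: Fri/Mon  1914: Sat/Tue  1915: Sun/Wed  1916: Tue/Thu  1917: Wed/Sat ✓  1918: Thu/Sun  1919: Fri/Mon  1920: Sun/Tue  1921: Mon/Thu  1922: Tue/Fri  1923: Wed/Sat ✓
Both conditions hold in: 1894, 1900, 1906, 1917, 1923 — 5.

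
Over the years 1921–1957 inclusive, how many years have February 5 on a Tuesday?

6

Track February 5's weekday year by year (advancing +1, or +2 across a Feb 29):
  1921: Sat  1922: Sun (+1)  1923: Mon (+1)  1924: Tue (+1) ✓  1925: Thu (+2)
  1926: Fri (+1)  1927: Sat (+1)  1928: Sun (+1)  1929: Tue (+2) ✓  1930: Wed (+1)
  1931: Thu (+1)  1932: Fri (+1)  1933: Sun (+2)  1934: Mon (+1)  … (9 more years) …
  1944: Sat (+1)  1945: Mon (+2)  1946: Tue (+1) ✓  1947: Wed (+1)  1948: Thu (+1)
  1949: Sat (+2)  1950: Sun (+1)  1951: Mon (+1)  1952: Tue (+1) ✓  1953: Thu (+2)
  1954: Fri (+1)  1955: Sat (+1)  1956: Sun (+1)  1957: Tue (+2) ✓
Tuesday years: 1924, 1929, 1935, 1946, 1952, 1957 — 6 in total.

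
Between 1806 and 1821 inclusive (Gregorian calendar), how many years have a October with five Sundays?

7

October has 31 days; it has five Sundays when Sunday falls among the first (month-length − 28) days — i.e. when October 1 is one of Sunday/Saturday/Friday.
October 1 by year: 1806:Wed 1807:Thu 1808:Sat✓ 1809:Sun✓ 1810:Mon 1811:Tue 1812:Thu 1813:Fri✓ 1814:Sat✓ 1815:Sun✓ 1816:Tue 1817:Wed 1818:Thu 1819:Fri✓ 1820:Sun✓ 1821:Mon
Years with five Sundays: 1808, 1809, 1813, 1814, 1815, 1819, 1820 → 7.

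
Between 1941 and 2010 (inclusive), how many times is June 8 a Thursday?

Track June 8's weekday year by year (advancing +1, or +2 across a Feb 29):
  1941: Sun  1942: Mon (+1)  1943: Tue (+1)  1944: Thu (+2) ✓  1945: Fri (+1)
  1946: Sat (+1)  1947: Sun (+1)  1948: Tue (+2)  1949: Wed (+1)  1950: Thu (+1) ✓
  1951: Fri (+1)  1952: Sun (+2)  1953: Mon (+1)  1954: Tue (+1)  … (42 more years) …
  1997: Sun (+1)  1998: Mon (+1)  1999: Tue (+1)  2000: Thu (+2) ✓  2001: Fri (+1)
  2002: Sat (+1)  2003: Sun (+1)  2004: Tue (+2)  2005: Wed (+1)  2006: Thu (+1) ✓
  2007: Fri (+1)  2008: Sun (+2)  2009: Mon (+1)  2010: Tue (+1)
Thursday years: 1944, 1950, 1961, 1967, 1972, 1978, 1989, 1995, 2000, 2006 — 10 in total.

10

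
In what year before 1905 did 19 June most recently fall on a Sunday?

From one year to the next, a fixed date's weekday advances by 1, or by 2 when a Feb 29 lies between the two dates.
1905: June 19 is Monday.
1904: Sunday (−1)
19 June falls on a Sunday in 1904.

1904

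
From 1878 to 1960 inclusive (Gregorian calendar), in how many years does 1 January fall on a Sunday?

Track 1 January's weekday year by year (advancing +1, or +2 across a Feb 29):
  1878: Tue  1879: Wed (+1)  1880: Thu (+1)  1881: Sat (+2)  1882: Sun (+1) ✓
  1883: Mon (+1)  1884: Tue (+1)  1885: Thu (+2)  1886: Fri (+1)  1887: Sat (+1)
  1888: Sun (+1) ✓  1889: Tue (+2)  1890: Wed (+1)  1891: Thu (+1)  … (55 more years) …
  1947: Wed (+1)  1948: Thu (+1)  1949: Sat (+2)  1950: Sun (+1) ✓  1951: Mon (+1)
  1952: Tue (+1)  1953: Thu (+2)  1954: Fri (+1)  1955: Sat (+1)  1956: Sun (+1) ✓
  1957: Tue (+2)  1958: Wed (+1)  1959: Thu (+1)  1960: Fri (+1)
Sunday years: 1882, 1888, 1893, 1899, 1905, 1911, 1922, 1928, 1933, 1939, 1950, 1956 — 12 in total.

12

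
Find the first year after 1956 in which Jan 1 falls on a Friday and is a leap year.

1960

Jan 1 advances by 2 weekdays after a leap year and by 1 after a common year.
1956: Jan 1 is Sunday (leap).
1957: Tuesday
1958: Wednesday
1959: Thursday
1960: Friday (leap)
1960 begins on a Friday and is a leap year.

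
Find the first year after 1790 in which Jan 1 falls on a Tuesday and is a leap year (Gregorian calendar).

1828

Jan 1 advances by 2 weekdays after a leap year and by 1 after a common year.
1790: Jan 1 is Friday.
1791: Saturday
1792: Sunday (leap)
1793: Tuesday
1794: Wednesday
1795: Thursday
1796: Friday (leap)
1797: Sunday
1798: Monday
1799: Tuesday
1800: Wednesday
1801: Thursday
1802: Friday
1803: Saturday
1804: Sunday (leap)
1805: Tuesday
1806: Wednesday
1807: Thursday
1808: Friday (leap)
1809: Sunday
1810: Monday
1811: Tuesday
1812: Wednesday (leap)
1813: Friday
1814: Saturday
1815: Sunday
1816: Monday (leap)
1817: Wednesday
1818: Thursday
1819: Friday
1820: Saturday (leap)
1821: Monday
1822: Tuesday
1823: Wednesday
1824: Thursday (leap)
1825: Saturday
1826: Sunday
1827: Monday
1828: Tuesday (leap)
1828 begins on a Tuesday and is a leap year.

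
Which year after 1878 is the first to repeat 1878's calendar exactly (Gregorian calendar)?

Two years share a calendar iff Jan 1 falls on the same weekday and both are leap or both are common. 1878: Jan 1 is Tuesday, common year.
1879: Jan 1 Wednesday, common
1880: Jan 1 Thursday, leap
1881: Jan 1 Saturday, common
1882: Jan 1 Sunday, common
1883: Jan 1 Monday, common
1884: Jan 1 Tuesday, leap
1885: Jan 1 Thursday, common
1886: Jan 1 Friday, common
1887: Jan 1 Saturday, common
1888: Jan 1 Sunday, leap
1889: Jan 1 Tuesday, common
1889 matches on both conditions.

1889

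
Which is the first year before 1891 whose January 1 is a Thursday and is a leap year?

Jan 1 advances by 2 weekdays after a leap year and by 1 after a common year.
1891: Jan 1 is Thursday.
1890: Wednesday
1889: Tuesday
1888: Sunday (leap)
1887: Saturday
1886: Friday
1885: Thursday
1884: Tuesday (leap)
1883: Monday
1882: Sunday
1881: Saturday
1880: Thursday (leap)
1880 begins on a Thursday and is a leap year.

1880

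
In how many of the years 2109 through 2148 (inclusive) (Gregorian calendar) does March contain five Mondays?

March has 31 days; it has five Mondays when Monday falls among the first (month-length − 28) days — i.e. when March 1 is one of Monday/Sunday/Saturday.
March 1 by year: 2109:Fri 2110:Sat✓ 2111:Sun✓ 2112:Tue 2113:Wed 2114:Thu 2115:Fri 2116:Sun✓ 2117:Mon✓ 2118:Tue 2119:Wed 2120:Fri 2121:Sat✓ 2122:Sun✓ 2123:Mon✓ …(10 more)… 2134:Mon✓ 2135:Tue 2136:Thu 2137:Fri 2138:Sat✓ 2139:Sun✓ 2140:Tue 2141:Wed 2142:Thu 2143:Fri 2144:Sun✓ 2145:Mon✓ 2146:Tue 2147:Wed 2148:Fri
Years with five Mondays: 2110, 2111, 2116, 2117, 2121, 2122, 2123, 2127, 2128, 2132, 2133, 2134, 2138, 2139, 2144, 2145 → 16.

16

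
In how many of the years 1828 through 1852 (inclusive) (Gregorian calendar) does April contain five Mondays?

7

April has 30 days; it has five Mondays when Monday falls among the first (month-length − 28) days — i.e. when April 1 is one of Monday/Sunday.
April 1 by year: 1828:Tue 1829:Wed 1830:Thu 1831:Fri 1832:Sun✓ 1833:Mon✓ 1834:Tue 1835:Wed 1836:Fri 1837:Sat 1838:Sun✓ 1839:Mon✓ 1840:Wed 1841:Thu 1842:Fri 1843:Sat 1844:Mon✓ 1845:Tue 1846:Wed 1847:Thu 1848:Sat 1849:Sun✓ 1850:Mon✓ 1851:Tue 1852:Thu
Years with five Mondays: 1832, 1833, 1838, 1839, 1844, 1849, 1850 → 7.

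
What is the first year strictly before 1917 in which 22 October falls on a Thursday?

From one year to the next, a fixed date's weekday advances by 1, or by 2 when a Feb 29 lies between the two dates.
1917: October 22 is Monday.
1916: Sunday (−1)
1915: Friday (−2)
1914: Thursday (−1)
22 October falls on a Thursday in 1914.

1914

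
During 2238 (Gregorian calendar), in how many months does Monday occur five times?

A month of length L has five Mondays iff its first Monday is on day ≤ L−28 (so day 1–3 in a 31-day month, 1–2 in a 30-day month, day 1 in a leap February).
Checking each month of 2238: Jan starts Mon (31d) ✓; Feb starts Thu (28d); Mar starts Thu (31d); Apr starts Sun (30d) ✓; May starts Tue (31d); Jun starts Fri (30d); Jul starts Sun (31d) ✓; Aug starts Wed (31d); Sep starts Sat (30d); Oct starts Mon (31d) ✓; Nov starts Thu (30d); Dec starts Sat (31d) ✓.
Five-Monday months: January, April, July, October, December → 5.

5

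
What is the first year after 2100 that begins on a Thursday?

2105

Jan 1 advances by 2 weekdays after a leap year and by 1 after a common year.
2100: Jan 1 is Friday.
2101: Saturday
2102: Sunday
2103: Monday
2104: Tuesday (leap)
2105: Thursday
2105 begins on a Thursday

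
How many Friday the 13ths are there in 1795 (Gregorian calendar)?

3

Check the 13th of each month of 1795: Jan 13: Tue, Feb 13: Fri, Mar 13: Fri, Apr 13: Mon, May 13: Wed, Jun 13: Sat, Jul 13: Mon, Aug 13: Thu, Sep 13: Sun, Oct 13: Tue, Nov 13: Fri, Dec 13: Sun.
Friday occurs in February, March, November — 3 months.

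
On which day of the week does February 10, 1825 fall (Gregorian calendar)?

Thursday

January 1, 1825 is a Saturday.
February 10 is day 41 of the year, i.e. 40 days after Jan 1.
40 mod 7 = 5, so advance 5 weekdays from Saturday: Thursday.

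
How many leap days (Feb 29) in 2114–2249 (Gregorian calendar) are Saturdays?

5

Leap years in 2114–2249: 33 of them.
Feb 29 weekday advances by 5 (mod 7) from one leap year to the next four years later (or differs when a century non-leap intervenes).
Leap-day weekdays: 2116:Sat✓ 2120:Thu 2124:Tue 2128:Sun 2132:Fri 2136:Wed 2140:Mon 2144:Sat✓ 2148:Thu 2152:Tue 2156:Sun 2160:Fri 2164:Wed …(7 more)… 2196:Mon 2204:Wed 2208:Mon 2212:Sat✓ 2216:Thu 2220:Tue 2224:Sun 2228:Fri 2232:Wed 2236:Mon 2240:Sat✓ 2244:Thu 2248:Tue
Saturday: 2116, 2144, 2172, 2212, 2240 → 5.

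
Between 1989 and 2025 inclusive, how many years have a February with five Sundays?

1

February has 28 days (29 in leap years); it has five Sundays when Sunday falls among the first (month-length − 28) days — i.e. when February 1 is Sunday in a leap year (never in a common year).
February 1 by year: 1989:Wed 1990:Thu 1991:Fri 1992:Sat 1993:Mon 1994:Tue 1995:Wed 1996:Thu 1997:Sat 1998:Sun 1999:Mon 2000:Tue 2001:Thu 2002:Fri 2003:Sat …(7 more)… 2011:Tue 2012:Wed 2013:Fri 2014:Sat 2015:Sun 2016:Mon 2017:Wed 2018:Thu 2019:Fri 2020:Sat 2021:Mon 2022:Tue 2023:Wed 2024:Thu 2025:Sat
Years with five Sundays: 2004 → 1.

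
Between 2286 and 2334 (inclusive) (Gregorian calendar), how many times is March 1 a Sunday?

7

Track March 1's weekday year by year (advancing +1, or +2 across a Feb 29):
  2286: Mon  2287: Tue (+1)  2288: Thu (+2)  2289: Fri (+1)  2290: Sat (+1)
  2291: Sun (+1) ✓  2292: Tue (+2)  2293: Wed (+1)  2294: Thu (+1)  2295: Fri (+1)
  2296: Sun (+2) ✓  2297: Mon (+1)  2298: Tue (+1)  2299: Wed (+1)  … (21 more years) …
  2321: Tue (+1)  2322: Wed (+1)  2323: Thu (+1)  2324: Sat (+2)  2325: Sun (+1) ✓
  2326: Mon (+1)  2327: Tue (+1)  2328: Thu (+2)  2329: Fri (+1)  2330: Sat (+1)
  2331: Sun (+1) ✓  2332: Tue (+2)  2333: Wed (+1)  2334: Thu (+1)
Sunday years: 2291, 2296, 2303, 2308, 2314, 2325, 2331 — 7 in total.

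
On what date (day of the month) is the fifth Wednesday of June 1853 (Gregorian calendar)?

June 1, 1853 is a Wednesday, so the first Wednesday is the 1st.
The fifth Wednesday is 1 + 28 = 29.

29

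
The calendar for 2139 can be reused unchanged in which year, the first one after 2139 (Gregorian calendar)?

2150

Two years share a calendar iff Jan 1 falls on the same weekday and both are leap or both are common. 2139: Jan 1 is Thursday, common year.
2140: Jan 1 Friday, leap
2141: Jan 1 Sunday, common
2142: Jan 1 Monday, common
2143: Jan 1 Tuesday, common
2144: Jan 1 Wednesday, leap
2145: Jan 1 Friday, common
2146: Jan 1 Saturday, common
2147: Jan 1 Sunday, common
2148: Jan 1 Monday, leap
2149: Jan 1 Wednesday, common
2150: Jan 1 Thursday, common
2150 matches on both conditions.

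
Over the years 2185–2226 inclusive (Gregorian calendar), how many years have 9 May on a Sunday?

Track 9 May's weekday year by year (advancing +1, or +2 across a Feb 29):
  2185: Mon  2186: Tue (+1)  2187: Wed (+1)  2188: Fri (+2)  2189: Sat (+1)
  2190: Sun (+1) ✓  2191: Mon (+1)  2192: Wed (+2)  2193: Thu (+1)  2194: Fri (+1)
  2195: Sat (+1)  2196: Mon (+2)  2197: Tue (+1)  2198: Wed (+1)  … (14 more years) …
  2213: Sun (+1) ✓  2214: Mon (+1)  2215: Tue (+1)  2216: Thu (+2)  2217: Fri (+1)
  2218: Sat (+1)  2219: Sun (+1) ✓  2220: Tue (+2)  2221: Wed (+1)  2222: Thu (+1)
  2223: Fri (+1)  2224: Sun (+2) ✓  2225: Mon (+1)  2226: Tue (+1)
Sunday years: 2190, 2202, 2213, 2219, 2224 — 5 in total.

5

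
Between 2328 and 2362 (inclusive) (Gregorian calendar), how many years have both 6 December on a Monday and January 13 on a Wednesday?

3

Check each year's weekday for 6 December and January 13:
  2328: Thu/Fri  2329: Fri/Sun  2330: Sat/Mon  2331: Sun/Tue  2332: Tue/Wed  2333: Wed/Fri  2334: Thu/Sat  2335: Fri/Sun  2336: Sun/Mon  2337: Mon/Wed ✓  2338: Tue/Thu  2339: Wed/Fri  2340: Fri/Sat  2341: Sat/Mon  …(7 more)…  2349: Tue/Thu  2350: Wed/Fri  2351: Thu/Sat  2352: Sat/Sun  2353: Sun/Tue  2354: Mon/Wed ✓  2355: Tue/Thu  2356: Thu/Fri  2357: Fri/Sun  2358: Sat/Mon  2359: Sun/Tue  2360: Tue/Wed  2361: Wed/Fri  2362: Thu/Sat
Both conditions hold in: 2337, 2343, 2354 — 3.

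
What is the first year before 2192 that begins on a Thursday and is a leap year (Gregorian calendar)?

2184

Jan 1 advances by 2 weekdays after a leap year and by 1 after a common year.
2192: Jan 1 is Sunday (leap).
2191: Saturday
2190: Friday
2189: Thursday
2188: Tuesday (leap)
2187: Monday
2186: Sunday
2185: Saturday
2184: Thursday (leap)
2184 begins on a Thursday and is a leap year.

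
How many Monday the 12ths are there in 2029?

3

Check the 12th of each month of 2029: Jan 12: Fri, Feb 12: Mon, Mar 12: Mon, Apr 12: Thu, May 12: Sat, Jun 12: Tue, Jul 12: Thu, Aug 12: Sun, Sep 12: Wed, Oct 12: Fri, Nov 12: Mon, Dec 12: Wed.
Monday occurs in February, March, November — 3 months.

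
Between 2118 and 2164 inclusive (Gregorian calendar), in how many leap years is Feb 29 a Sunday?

2

Leap years in 2118–2164: 12 of them.
Feb 29 weekday advances by 5 (mod 7) from one leap year to the next four years later (or differs when a century non-leap intervenes).
Leap-day weekdays: 2120:Thu 2124:Tue 2128:Sun✓ 2132:Fri 2136:Wed 2140:Mon 2144:Sat 2148:Thu 2152:Tue 2156:Sun✓ 2160:Fri 2164:Wed
Sunday: 2128, 2156 → 2.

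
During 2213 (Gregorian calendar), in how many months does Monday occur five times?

A month of length L has five Mondays iff its first Monday is on day ≤ L−28 (so day 1–3 in a 31-day month, 1–2 in a 30-day month, day 1 in a leap February).
Checking each month of 2213: Jan starts Fri (31d); Feb starts Mon (28d); Mar starts Mon (31d) ✓; Apr starts Thu (30d); May starts Sat (31d) ✓; Jun starts Tue (30d); Jul starts Thu (31d); Aug starts Sun (31d) ✓; Sep starts Wed (30d); Oct starts Fri (31d); Nov starts Mon (30d) ✓; Dec starts Wed (31d).
Five-Monday months: March, May, August, November → 4.

4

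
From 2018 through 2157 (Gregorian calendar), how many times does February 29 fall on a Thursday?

Leap years in 2018–2157: 34 of them.
Feb 29 weekday advances by 5 (mod 7) from one leap year to the next four years later (or differs when a century non-leap intervenes).
Leap-day weekdays: 2020:Sat 2024:Thu✓ 2028:Tue 2032:Sun 2036:Fri 2040:Wed 2044:Mon 2048:Sat 2052:Thu✓ 2056:Tue 2060:Sun 2064:Fri 2068:Wed …(8 more)… 2108:Wed 2112:Mon 2116:Sat 2120:Thu✓ 2124:Tue 2128:Sun 2132:Fri 2136:Wed 2140:Mon 2144:Sat 2148:Thu✓ 2152:Tue 2156:Sun
Thursday: 2024, 2052, 2080, 2120, 2148 → 5.

5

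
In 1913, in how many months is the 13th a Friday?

Check the 13th of each month of 1913: Jan 13: Mon, Feb 13: Thu, Mar 13: Thu, Apr 13: Sun, May 13: Tue, Jun 13: Fri, Jul 13: Sun, Aug 13: Wed, Sep 13: Sat, Oct 13: Mon, Nov 13: Thu, Dec 13: Sat.
Friday occurs in June — 1 month.

1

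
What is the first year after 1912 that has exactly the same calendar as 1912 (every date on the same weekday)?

Two years share a calendar iff Jan 1 falls on the same weekday and both are leap or both are common. 1912: Jan 1 is Monday, leap year.
1913: Jan 1 Wednesday, common
1914: Jan 1 Thursday, common
1915: Jan 1 Friday, common
1916: Jan 1 Saturday, leap
1917: Jan 1 Monday, common
1918: Jan 1 Tuesday, common
1919: Jan 1 Wednesday, common
1920: Jan 1 Thursday, leap
1921: Jan 1 Saturday, common
1922: Jan 1 Sunday, common
1923: Jan 1 Monday, common
1924: Jan 1 Tuesday, leap
1925: Jan 1 Thursday, common
1926: Jan 1 Friday, common
1927: Jan 1 Saturday, common
1928: Jan 1 Sunday, leap
1929: Jan 1 Tuesday, common
1930: Jan 1 Wednesday, common
1931: Jan 1 Thursday, common
1932: Jan 1 Friday, leap
1933: Jan 1 Sunday, common
1934: Jan 1 Monday, common
1935: Jan 1 Tuesday, common
1936: Jan 1 Wednesday, leap
1937: Jan 1 Friday, common
1938: Jan 1 Saturday, common
1939: Jan 1 Sunday, common
1940: Jan 1 Monday, leap
1940 matches on both conditions.

1940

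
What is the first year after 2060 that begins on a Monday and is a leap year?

Jan 1 advances by 2 weekdays after a leap year and by 1 after a common year.
2060: Jan 1 is Thursday (leap).
2061: Saturday
2062: Sunday
2063: Monday
2064: Tuesday (leap)
2065: Thursday
2066: Friday
2067: Saturday
2068: Sunday (leap)
2069: Tuesday
2070: Wednesday
2071: Thursday
2072: Friday (leap)
2073: Sunday
2074: Monday
2075: Tuesday
2076: Wednesday (leap)
2077: Friday
2078: Saturday
2079: Sunday
2080: Monday (leap)
2080 begins on a Monday and is a leap year.

2080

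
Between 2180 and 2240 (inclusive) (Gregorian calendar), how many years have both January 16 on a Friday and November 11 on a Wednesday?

7

Check each year's weekday for January 16 and November 11:
  2180: Sun/Sat  2181: Tue/Sun  2182: Wed/Mon  2183: Thu/Tue  2184: Fri/Thu  2185: Sun/Fri  2186: Mon/Sat  2187: Tue/Sun  2188: Wed/Tue  2189: Fri/Wed ✓  2190: Sat/Thu  2191: Sun/Fri  2192: Mon/Sun  2193: Wed/Mon  …(33 more)…  2227: Tue/Sun  2228: Wed/Tue  2229: Fri/Wed ✓  2230: Sat/Thu  2231: Sun/Fri  2232: Mon/Sun  2233: Wed/Mon  2234: Thu/Tue  2235: Fri/Wed ✓  2236: Sat/Fri  2237: Mon/Sat  2238: Tue/Sun  2239: Wed/Mon  2240: Thu/Wed
Both conditions hold in: 2189, 2195, 2201, 2207, 2218, 2229, 2235 — 7.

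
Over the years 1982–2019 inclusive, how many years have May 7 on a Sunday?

5

Track May 7's weekday year by year (advancing +1, or +2 across a Feb 29):
  1982: Fri  1983: Sat (+1)  1984: Mon (+2)  1985: Tue (+1)  1986: Wed (+1)
  1987: Thu (+1)  1988: Sat (+2)  1989: Sun (+1) ✓  1990: Mon (+1)  1991: Tue (+1)
  1992: Thu (+2)  1993: Fri (+1)  1994: Sat (+1)  1995: Sun (+1) ✓  … (10 more years) …
  2006: Sun (+1) ✓  2007: Mon (+1)  2008: Wed (+2)  2009: Thu (+1)  2010: Fri (+1)
  2011: Sat (+1)  2012: Mon (+2)  2013: Tue (+1)  2014: Wed (+1)  2015: Thu (+1)
  2016: Sat (+2)  2017: Sun (+1) ✓  2018: Mon (+1)  2019: Tue (+1)
Sunday years: 1989, 1995, 2000, 2006, 2017 — 5 in total.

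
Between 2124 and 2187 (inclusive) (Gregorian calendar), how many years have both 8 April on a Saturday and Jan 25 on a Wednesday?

7

Check each year's weekday for 8 April and Jan 25:
  2124: Sat/Tue  2125: Sun/Thu  2126: Mon/Fri  2127: Tue/Sat  2128: Thu/Sun  2129: Fri/Tue  2130: Sat/Wed ✓  2131: Sun/Thu  2132: Tue/Fri  2133: Wed/Sun  2134: Thu/Mon  2135: Fri/Tue  2136: Sun/Wed  2137: Mon/Fri  …(36 more)…  2174: Fri/Tue  2175: Sat/Wed ✓  2176: Mon/Thu  2177: Tue/Sat  2178: Wed/Sun  2179: Thu/Mon  2180: Sat/Tue  2181: Sun/Thu  2182: Mon/Fri  2183: Tue/Sat  2184: Thu/Sun  2185: Fri/Tue  2186: Sat/Wed ✓  2187: Sun/Thu
Both conditions hold in: 2130, 2141, 2147, 2158, 2169, 2175, 2186 — 7.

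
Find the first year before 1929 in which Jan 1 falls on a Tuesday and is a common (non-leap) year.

Jan 1 advances by 2 weekdays after a leap year and by 1 after a common year.
1929: Jan 1 is Tuesday.
1928: Sunday (leap)
1927: Saturday
1926: Friday
1925: Thursday
1924: Tuesday (leap)
1923: Monday
1922: Sunday
1921: Saturday
1920: Thursday (leap)
1919: Wednesday
1918: Tuesday
1918 begins on a Tuesday and is a common year.

1918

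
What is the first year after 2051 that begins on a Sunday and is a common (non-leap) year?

2062

Jan 1 advances by 2 weekdays after a leap year and by 1 after a common year.
2051: Jan 1 is Sunday.
2052: Monday (leap)
2053: Wednesday
2054: Thursday
2055: Friday
2056: Saturday (leap)
2057: Monday
2058: Tuesday
2059: Wednesday
2060: Thursday (leap)
2061: Saturday
2062: Sunday
2062 begins on a Sunday and is a common year.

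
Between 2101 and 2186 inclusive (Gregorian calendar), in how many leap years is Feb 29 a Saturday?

Leap years in 2101–2186: 21 of them.
Feb 29 weekday advances by 5 (mod 7) from one leap year to the next four years later (or differs when a century non-leap intervenes).
Leap-day weekdays: 2104:Fri 2108:Wed 2112:Mon 2116:Sat✓ 2120:Thu 2124:Tue 2128:Sun 2132:Fri 2136:Wed 2140:Mon 2144:Sat✓ 2148:Thu 2152:Tue 2156:Sun 2160:Fri 2164:Wed 2168:Mon 2172:Sat✓ 2176:Thu 2180:Tue 2184:Sun
Saturday: 2116, 2144, 2172 → 3.

3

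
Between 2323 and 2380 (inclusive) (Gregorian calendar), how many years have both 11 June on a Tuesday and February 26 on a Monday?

2

Check each year's weekday for 11 June and February 26:
  2323: Mon/Mon  2324: Wed/Tue  2325: Thu/Thu  2326: Fri/Fri  2327: Sat/Sat  2328: Mon/Sun  2329: Tue/Tue  2330: Wed/Wed  2331: Thu/Thu  2332: Sat/Fri  2333: Sun/Sun  2334: Mon/Mon  2335: Tue/Tue  2336: Thu/Wed  …(30 more)…  2367: Sun/Sun  2368: Tue/Mon ✓  2369: Wed/Wed  2370: Thu/Thu  2371: Fri/Fri  2372: Sun/Sat  2373: Mon/Mon  2374: Tue/Tue  2375: Wed/Wed  2376: Fri/Thu  2377: Sat/Sat  2378: Sun/Sun  2379: Mon/Mon  2380: Wed/Tue
Both conditions hold in: 2340, 2368 — 2.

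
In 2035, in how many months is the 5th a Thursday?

2

Check the 5th of each month of 2035: Jan 5: Fri, Feb 5: Mon, Mar 5: Mon, Apr 5: Thu, May 5: Sat, Jun 5: Tue, Jul 5: Thu, Aug 5: Sun, Sep 5: Wed, Oct 5: Fri, Nov 5: Mon, Dec 5: Wed.
Thursday occurs in April, July — 2 months.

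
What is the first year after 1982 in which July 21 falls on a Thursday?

1983

From one year to the next, a fixed date's weekday advances by 1, or by 2 when a Feb 29 lies between the two dates.
1982: July 21 is Wednesday.
1983: Thursday (+1)
July 21 falls on a Thursday in 1983.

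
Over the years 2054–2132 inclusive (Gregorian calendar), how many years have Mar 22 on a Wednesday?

11

Track Mar 22's weekday year by year (advancing +1, or +2 across a Feb 29):
  2054: Sun  2055: Mon (+1)  2056: Wed (+2) ✓  2057: Thu (+1)  2058: Fri (+1)
  2059: Sat (+1)  2060: Mon (+2)  2061: Tue (+1)  2062: Wed (+1) ✓  2063: Thu (+1)
  2064: Sat (+2)  2065: Sun (+1)  2066: Mon (+1)  2067: Tue (+1)  … (51 more years) …
  2119: Wed (+1) ✓  2120: Fri (+2)  2121: Sat (+1)  2122: Sun (+1)  2123: Mon (+1)
  2124: Wed (+2) ✓  2125: Thu (+1)  2126: Fri (+1)  2127: Sat (+1)  2128: Mon (+2)
  2129: Tue (+1)  2130: Wed (+1) ✓  2131: Thu (+1)  2132: Sat (+2)
Wednesday years: 2056, 2062, 2073, 2079, 2084, 2090, 2102, 2113, 2119, 2124, 2130 — 11 in total.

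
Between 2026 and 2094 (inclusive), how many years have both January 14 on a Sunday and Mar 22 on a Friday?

2

Check each year's weekday for January 14 and Mar 22:
  2026: Wed/Sun  2027: Thu/Mon  2028: Fri/Wed  2029: Sun/Thu  2030: Mon/Fri  2031: Tue/Sat  2032: Wed/Mon  2033: Fri/Tue  2034: Sat/Wed  2035: Sun/Thu  2036: Mon/Sat  2037: Wed/Sun  2038: Thu/Mon  2039: Fri/Tue  …(41 more)…  2081: Tue/Sat  2082: Wed/Sun  2083: Thu/Mon  2084: Fri/Wed  2085: Sun/Thu  2086: Mon/Fri  2087: Tue/Sat  2088: Wed/Mon  2089: Fri/Tue  2090: Sat/Wed  2091: Sun/Thu  2092: Mon/Sat  2093: Wed/Sun  2094: Thu/Mon
Both conditions hold in: 2052, 2080 — 2.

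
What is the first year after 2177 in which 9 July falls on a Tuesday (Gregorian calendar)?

2182

From one year to the next, a fixed date's weekday advances by 1, or by 2 when a Feb 29 lies between the two dates.
2177: July 9 is Wednesday.
2178: Thursday (+1)
2179: Friday (+1)
2180: Sunday (+2)
2181: Monday (+1)
2182: Tuesday (+1)
9 July falls on a Tuesday in 2182.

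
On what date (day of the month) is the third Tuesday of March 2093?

March 1, 2093 is a Sunday, so the first Tuesday is the 3rd.
The third Tuesday is 3 + 14 = 17.

17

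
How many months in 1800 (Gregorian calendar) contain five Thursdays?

4

A month of length L has five Thursdays iff its first Thursday is on day ≤ L−28 (so day 1–3 in a 31-day month, 1–2 in a 30-day month, day 1 in a leap February).
Checking each month of 1800: Jan starts Wed (31d) ✓; Feb starts Sat (28d); Mar starts Sat (31d); Apr starts Tue (30d); May starts Thu (31d) ✓; Jun starts Sun (30d); Jul starts Tue (31d) ✓; Aug starts Fri (31d); Sep starts Mon (30d); Oct starts Wed (31d) ✓; Nov starts Sat (30d); Dec starts Mon (31d).
Five-Thursday months: January, May, July, October → 4.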